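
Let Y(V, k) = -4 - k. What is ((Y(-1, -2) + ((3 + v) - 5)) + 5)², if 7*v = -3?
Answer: 16/49 ≈ 0.32653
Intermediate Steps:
v = -3/7 (v = (⅐)*(-3) = -3/7 ≈ -0.42857)
((Y(-1, -2) + ((3 + v) - 5)) + 5)² = (((-4 - 1*(-2)) + ((3 - 3/7) - 5)) + 5)² = (((-4 + 2) + (18/7 - 5)) + 5)² = ((-2 - 17/7) + 5)² = (-31/7 + 5)² = (4/7)² = 16/49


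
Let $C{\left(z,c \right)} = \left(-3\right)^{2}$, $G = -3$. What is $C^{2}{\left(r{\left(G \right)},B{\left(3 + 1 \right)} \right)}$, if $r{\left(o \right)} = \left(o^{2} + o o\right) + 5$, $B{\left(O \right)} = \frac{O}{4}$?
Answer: $81$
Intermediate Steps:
$B{\left(O \right)} = \frac{O}{4}$ ($B{\left(O \right)} = O \frac{1}{4} = \frac{O}{4}$)
$r{\left(o \right)} = 5 + 2 o^{2}$ ($r{\left(o \right)} = \left(o^{2} + o^{2}\right) + 5 = 2 o^{2} + 5 = 5 + 2 o^{2}$)
$C{\left(z,c \right)} = 9$
$C^{2}{\left(r{\left(G \right)},B{\left(3 + 1 \right)} \right)} = 9^{2} = 81$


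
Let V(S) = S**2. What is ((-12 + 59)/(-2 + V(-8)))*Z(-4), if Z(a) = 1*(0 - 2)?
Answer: -47/31 ≈ -1.5161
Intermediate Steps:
Z(a) = -2 (Z(a) = 1*(-2) = -2)
((-12 + 59)/(-2 + V(-8)))*Z(-4) = ((-12 + 59)/(-2 + (-8)**2))*(-2) = (47/(-2 + 64))*(-2) = (47/62)*(-2) = -47/31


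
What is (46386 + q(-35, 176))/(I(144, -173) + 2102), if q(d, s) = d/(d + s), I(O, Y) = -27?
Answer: 6540391/292575 ≈ 22.355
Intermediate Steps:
(46386 + q(-35, 176))/(I(144, -173) + 2102) = (46386 - 35/(-35 + 176))/(-27 + 2102) = (46386 - 35/141)/2075 = (46386 - 35*1/141)*(1/2075) = (46386 - 35/141)*(1/2075) = (6540391/141)*(1/2075) = 6540391/292575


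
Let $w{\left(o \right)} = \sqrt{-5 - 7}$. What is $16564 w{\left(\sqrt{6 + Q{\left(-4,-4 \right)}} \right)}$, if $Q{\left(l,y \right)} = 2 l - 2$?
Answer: $33128 i \sqrt{3} \approx 57379.0 i$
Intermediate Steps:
$Q{\left(l,y \right)} = -2 + 2 l$
$w{\left(o \right)} = 2 i \sqrt{3}$ ($w{\left(o \right)} = \sqrt{-12} = 2 i \sqrt{3}$)
$16564 w{\left(\sqrt{6 + Q{\left(-4,-4 \right)}} \right)} = 16564 \cdot 2 i \sqrt{3} = 33128 i \sqrt{3}$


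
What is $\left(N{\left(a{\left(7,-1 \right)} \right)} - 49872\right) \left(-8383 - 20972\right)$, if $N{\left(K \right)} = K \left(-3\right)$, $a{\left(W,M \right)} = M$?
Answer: $1463904495$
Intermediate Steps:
$N{\left(K \right)} = - 3 K$
$\left(N{\left(a{\left(7,-1 \right)} \right)} - 49872\right) \left(-8383 - 20972\right) = \left(\left(-3\right) \left(-1\right) - 49872\right) \left(-8383 - 20972\right) = \left(3 - 49872\right) \left(-29355\right) = \left(-49869\right) \left(-29355\right) = 1463904495$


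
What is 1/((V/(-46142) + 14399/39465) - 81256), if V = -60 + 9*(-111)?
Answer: -1820994030/147965984709587 ≈ -1.2307e-5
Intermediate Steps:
V = -1059 (V = -60 - 999 = -1059)
1/((V/(-46142) + 14399/39465) - 81256) = 1/((-1059/(-46142) + 14399/39465) - 81256) = 1/((-1059*(-1/46142) + 14399*(1/39465)) - 81256) = 1/((1059/46142 + 14399/39465) - 81256) = 1/(706192093/1820994030 - 81256) = 1/(-147965984709587/1820994030) = -1820994030/147965984709587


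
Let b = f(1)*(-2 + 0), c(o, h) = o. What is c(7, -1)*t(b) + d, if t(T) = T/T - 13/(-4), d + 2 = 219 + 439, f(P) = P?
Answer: 2743/4 ≈ 685.75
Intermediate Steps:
d = 656 (d = -2 + (219 + 439) = -2 + 658 = 656)
b = -2 (b = 1*(-2 + 0) = 1*(-2) = -2)
t(T) = 17/4 (t(T) = 1 - 13*(-1/4) = 1 + 13/4 = 17/4)
c(7, -1)*t(b) + d = 7*(17/4) + 656 = 119/4 + 656 = 2743/4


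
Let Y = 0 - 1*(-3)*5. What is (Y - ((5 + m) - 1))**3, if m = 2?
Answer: 729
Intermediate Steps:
Y = 15 (Y = 0 + 3*5 = 0 + 15 = 15)
(Y - ((5 + m) - 1))**3 = (15 - ((5 + 2) - 1))**3 = (15 - (7 - 1))**3 = (15 - 1*6)**3 = (15 - 6)**3 = 9**3 = 729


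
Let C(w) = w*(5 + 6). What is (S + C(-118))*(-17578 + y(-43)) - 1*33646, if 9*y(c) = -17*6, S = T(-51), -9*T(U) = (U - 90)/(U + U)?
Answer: 615600278/27 ≈ 2.2800e+7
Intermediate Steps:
C(w) = 11*w (C(w) = w*11 = 11*w)
T(U) = -(-90 + U)/(18*U) (T(U) = -(U - 90)/(9*(U + U)) = -(-90 + U)/(9*(2*U)) = -(-90 + U)*1/(2*U)/9 = -(-90 + U)/(18*U))
S = -47/306 (S = (1/18)*(90 - 1*(-51))/(-51) = (1/18)*(-1/51)*(90 + 51) = (1/18)*(-1/51)*141 = -47/306 ≈ -0.15359)
y(c) = -34/3 (y(c) = (-17*6)/9 = (1/9)*(-102) = -34/3)
(S + C(-118))*(-17578 + y(-43)) - 1*33646 = (-47/306 + 11*(-118))*(-17578 - 34/3) - 1*33646 = (-47/306 - 1298)*(-52768/3) - 33646 = -397235/306*(-52768/3) - 33646 = 616508720/27 - 33646 = 615600278/27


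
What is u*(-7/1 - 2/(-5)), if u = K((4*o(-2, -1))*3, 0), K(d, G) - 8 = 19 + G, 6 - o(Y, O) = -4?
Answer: -891/5 ≈ -178.20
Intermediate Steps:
o(Y, O) = 10 (o(Y, O) = 6 - 1*(-4) = 6 + 4 = 10)
K(d, G) = 27 + G (K(d, G) = 8 + (19 + G) = 27 + G)
u = 27 (u = 27 + 0 = 27)
u*(-7/1 - 2/(-5)) = 27*(-7/1 - 2/(-5)) = 27*(-7*1 - 2*(-1/5)) = 27*(-7 + 2/5) = 27*(-33/5) = -891/5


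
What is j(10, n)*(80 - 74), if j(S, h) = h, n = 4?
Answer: 24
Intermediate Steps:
j(10, n)*(80 - 74) = 4*(80 - 74) = 4*6 = 24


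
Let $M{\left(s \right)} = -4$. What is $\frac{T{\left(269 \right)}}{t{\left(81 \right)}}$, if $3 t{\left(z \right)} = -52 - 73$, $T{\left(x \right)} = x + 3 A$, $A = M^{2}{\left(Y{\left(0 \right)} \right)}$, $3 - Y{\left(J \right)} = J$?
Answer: $- \frac{951}{125} \approx -7.608$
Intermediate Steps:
$Y{\left(J \right)} = 3 - J$
$A = 16$ ($A = \left(-4\right)^{2} = 16$)
$T{\left(x \right)} = 48 + x$ ($T{\left(x \right)} = x + 3 \cdot 16 = x + 48 = 48 + x$)
$t{\left(z \right)} = - \frac{125}{3}$ ($t{\left(z \right)} = \frac{-52 - 73}{3} = \frac{1}{3} \left(-125\right) = - \frac{125}{3}$)
$\frac{T{\left(269 \right)}}{t{\left(81 \right)}} = \frac{48 + 269}{- \frac{125}{3}} = 317 \left(- \frac{3}{125}\right) = - \frac{951}{125}$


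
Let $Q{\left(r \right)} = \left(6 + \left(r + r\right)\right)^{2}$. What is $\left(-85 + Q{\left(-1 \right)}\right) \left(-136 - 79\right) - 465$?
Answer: $14370$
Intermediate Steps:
$Q{\left(r \right)} = \left(6 + 2 r\right)^{2}$
$\left(-85 + Q{\left(-1 \right)}\right) \left(-136 - 79\right) - 465 = \left(-85 + 4 \left(3 - 1\right)^{2}\right) \left(-136 - 79\right) - 465 = \left(-85 + 4 \cdot 2^{2}\right) \left(-215\right) - 465 = \left(-85 + 4 \cdot 4\right) \left(-215\right) - 465 = \left(-85 + 16\right) \left(-215\right) - 465 = \left(-69\right) \left(-215\right) - 465 = 14835 - 465 = 14370$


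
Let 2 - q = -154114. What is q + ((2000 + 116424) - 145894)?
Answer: 126646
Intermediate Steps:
q = 154116 (q = 2 - 1*(-154114) = 2 + 154114 = 154116)
q + ((2000 + 116424) - 145894) = 154116 + ((2000 + 116424) - 145894) = 154116 + (118424 - 145894) = 154116 - 27470 = 126646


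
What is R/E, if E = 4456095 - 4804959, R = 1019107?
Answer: -44309/15168 ≈ -2.9212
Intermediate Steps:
E = -348864
R/E = 1019107/(-348864) = 1019107*(-1/348864) = -44309/15168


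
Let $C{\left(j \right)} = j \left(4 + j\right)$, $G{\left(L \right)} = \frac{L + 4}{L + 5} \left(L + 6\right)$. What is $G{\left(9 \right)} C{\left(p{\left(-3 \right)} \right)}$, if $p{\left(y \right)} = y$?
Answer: $- \frac{585}{14} \approx -41.786$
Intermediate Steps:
$G{\left(L \right)} = \frac{\left(4 + L\right) \left(6 + L\right)}{5 + L}$ ($G{\left(L \right)} = \frac{4 + L}{5 + L} \left(6 + L\right) = \frac{\left(4 + L\right) \left(6 + L\right)}{5 + L}$)
$G{\left(9 \right)} C{\left(p{\left(-3 \right)} \right)} = \frac{24 + 9^{2} + 10 \cdot 9}{5 + 9} \left(- 3 \left(4 - 3\right)\right) = \frac{24 + 81 + 90}{14} \left(\left(-3\right) 1\right) = \frac{1}{14} \cdot 195 \left(-3\right) = \frac{195}{14} \left(-3\right) = - \frac{585}{14}$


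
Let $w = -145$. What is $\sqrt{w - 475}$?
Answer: $2 i \sqrt{155} \approx 24.9 i$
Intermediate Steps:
$\sqrt{w - 475} = \sqrt{-145 - 475} = \sqrt{-620} = 2 i \sqrt{155}$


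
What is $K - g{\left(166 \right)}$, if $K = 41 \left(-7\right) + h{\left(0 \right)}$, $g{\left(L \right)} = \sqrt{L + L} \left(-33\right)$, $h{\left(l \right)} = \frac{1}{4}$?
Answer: $- \frac{1147}{4} + 66 \sqrt{83} \approx 314.54$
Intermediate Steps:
$h{\left(l \right)} = \frac{1}{4}$
$g{\left(L \right)} = - 33 \sqrt{2} \sqrt{L}$ ($g{\left(L \right)} = \sqrt{2 L} \left(-33\right) = \sqrt{2} \sqrt{L} \left(-33\right) = - 33 \sqrt{2} \sqrt{L}$)
$K = - \frac{1147}{4}$ ($K = 41 \left(-7\right) + \frac{1}{4} = -287 + \frac{1}{4} = - \frac{1147}{4} \approx -286.75$)
$K - g{\left(166 \right)} = - \frac{1147}{4} - - 33 \sqrt{2} \sqrt{166} = - \frac{1147}{4} - - 66 \sqrt{83} = - \frac{1147}{4} + 66 \sqrt{83}$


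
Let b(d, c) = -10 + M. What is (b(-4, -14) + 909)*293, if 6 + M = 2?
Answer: 262235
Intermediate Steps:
M = -4 (M = -6 + 2 = -4)
b(d, c) = -14 (b(d, c) = -10 - 4 = -14)
(b(-4, -14) + 909)*293 = (-14 + 909)*293 = 895*293 = 262235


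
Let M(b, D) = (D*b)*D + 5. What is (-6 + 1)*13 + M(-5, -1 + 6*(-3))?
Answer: -1865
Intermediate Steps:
M(b, D) = 5 + b*D**2 (M(b, D) = b*D**2 + 5 = 5 + b*D**2)
(-6 + 1)*13 + M(-5, -1 + 6*(-3)) = (-6 + 1)*13 + (5 - 5*(-1 + 6*(-3))**2) = -5*13 + (5 - 5*(-1 - 18)**2) = -65 + (5 - 5*(-19)**2) = -65 + (5 - 5*361) = -65 + (5 - 1805) = -65 - 1800 = -1865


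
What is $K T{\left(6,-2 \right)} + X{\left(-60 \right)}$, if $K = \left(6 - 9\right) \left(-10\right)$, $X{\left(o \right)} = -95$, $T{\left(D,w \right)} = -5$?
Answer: $-245$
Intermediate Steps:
$K = 30$ ($K = \left(-3\right) \left(-10\right) = 30$)
$K T{\left(6,-2 \right)} + X{\left(-60 \right)} = 30 \left(-5\right) - 95 = -150 - 95 = -245$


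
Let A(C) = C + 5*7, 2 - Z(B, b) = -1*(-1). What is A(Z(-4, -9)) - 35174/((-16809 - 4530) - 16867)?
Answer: 705295/19103 ≈ 36.921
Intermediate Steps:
Z(B, b) = 1 (Z(B, b) = 2 - (-1)*(-1) = 2 - 1*1 = 2 - 1 = 1)
A(C) = 35 + C (A(C) = C + 35 = 35 + C)
A(Z(-4, -9)) - 35174/((-16809 - 4530) - 16867) = (35 + 1) - 35174/((-16809 - 4530) - 16867) = 36 - 35174/(-21339 - 16867) = 36 - 35174/(-38206) = 36 - 35174*(-1/38206) = 36 + 17587/19103 = 705295/19103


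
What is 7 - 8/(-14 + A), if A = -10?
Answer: 22/3 ≈ 7.3333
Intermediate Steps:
7 - 8/(-14 + A) = 7 - 8/(-14 - 10) = 7 - 8/(-24) = 7 - 1/24*(-8) = 7 + ⅓ = 22/3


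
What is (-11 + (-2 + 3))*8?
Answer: -80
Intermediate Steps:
(-11 + (-2 + 3))*8 = (-11 + 1)*8 = -10*8 = -80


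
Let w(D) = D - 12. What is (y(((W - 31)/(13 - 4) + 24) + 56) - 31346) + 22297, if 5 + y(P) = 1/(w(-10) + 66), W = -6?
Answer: -398375/44 ≈ -9054.0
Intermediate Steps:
w(D) = -12 + D
y(P) = -219/44 (y(P) = -5 + 1/((-12 - 10) + 66) = -5 + 1/(-22 + 66) = -5 + 1/44 = -219/44)
(y(((W - 31)/(13 - 4) + 24) + 56) - 31346) + 22297 = (-219/44 - 31346) + 22297 = -1379443/44 + 22297 = -398375/44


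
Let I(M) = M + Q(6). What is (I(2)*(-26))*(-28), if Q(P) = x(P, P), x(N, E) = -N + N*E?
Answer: 23296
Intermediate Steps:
x(N, E) = -N + E*N
Q(P) = P*(-1 + P)
I(M) = 30 + M (I(M) = M + 6*(-1 + 6) = M + 6*5 = M + 30 = 30 + M)
(I(2)*(-26))*(-28) = ((30 + 2)*(-26))*(-28) = (32*(-26))*(-28) = -832*(-28) = 23296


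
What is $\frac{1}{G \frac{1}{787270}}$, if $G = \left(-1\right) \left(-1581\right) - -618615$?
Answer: $\frac{393635}{310098} \approx 1.2694$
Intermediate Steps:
$G = 620196$ ($G = 1581 + 618615 = 620196$)
$\frac{1}{G \frac{1}{787270}} = \frac{1}{620196 \cdot \frac{1}{787270}} = \frac{1}{\frac{310098}{393635}} = \frac{393635}{310098}$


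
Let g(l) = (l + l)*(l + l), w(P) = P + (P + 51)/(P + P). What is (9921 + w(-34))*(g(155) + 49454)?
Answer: 2878112019/2 ≈ 1.4391e+9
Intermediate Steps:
w(P) = P + (51 + P)/(2*P) (w(P) = P + (51 + P)/((2*P)) = P + (51 + P)*(1/(2*P)) = P + (51 + P)/(2*P))
g(l) = 4*l² (g(l) = (2*l)*(2*l) = 4*l²)
(9921 + w(-34))*(g(155) + 49454) = (9921 + (½ - 34 + (51/2)/(-34)))*(4*155² + 49454) = (9921 + (½ - 34 + (51/2)*(-1/34)))*(4*24025 + 49454) = (9921 + (½ - 34 - ¾))*(96100 + 49454) = (9921 - 137/4)*145554 = (39547/4)*145554 = 2878112019/2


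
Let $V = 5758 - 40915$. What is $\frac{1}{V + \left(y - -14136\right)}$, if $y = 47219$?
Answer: $\frac{1}{26198} \approx 3.8171 \cdot 10^{-5}$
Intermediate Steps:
$V = -35157$ ($V = 5758 - 40915 = -35157$)
$\frac{1}{V + \left(y - -14136\right)} = \frac{1}{-35157 + \left(47219 - -14136\right)} = \frac{1}{-35157 + \left(47219 + 14136\right)} = \frac{1}{-35157 + 61355} = \frac{1}{26198}$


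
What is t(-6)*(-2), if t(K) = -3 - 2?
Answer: 10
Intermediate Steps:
t(K) = -5
t(-6)*(-2) = -5*(-2) = 10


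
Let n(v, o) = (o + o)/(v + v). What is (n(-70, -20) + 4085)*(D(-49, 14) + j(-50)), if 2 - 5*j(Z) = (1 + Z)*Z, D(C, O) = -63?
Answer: -79013511/35 ≈ -2.2575e+6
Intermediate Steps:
n(v, o) = o/v (n(v, o) = (2*o)/((2*v)) = (2*o)*(1/(2*v)) = o/v)
j(Z) = ⅖ - Z*(1 + Z)/5 (j(Z) = ⅖ - (1 + Z)*Z/5 = ⅖ - Z*(1 + Z)/5)
(n(-70, -20) + 4085)*(D(-49, 14) + j(-50)) = (-20/(-70) + 4085)*(-63 + (⅖ - ⅕*(-50) - ⅕*(-50)²)) = (-20*(-1/70) + 4085)*(-63 + (⅖ + 10 - ⅕*2500)) = (2/7 + 4085)*(-63 + (⅖ + 10 - 500)) = 28597*(-63 - 2448/5)/7 = (28597/7)*(-2763/5) = -79013511/35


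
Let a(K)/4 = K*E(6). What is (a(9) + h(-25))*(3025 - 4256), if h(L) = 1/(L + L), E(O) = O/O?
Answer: -2214569/50 ≈ -44291.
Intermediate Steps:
E(O) = 1
h(L) = 1/(2*L)
a(K) = 4*K (a(K) = 4*(K*1) = 4*K)
(a(9) + h(-25))*(3025 - 4256) = (4*9 + (1/2)/(-25))*(3025 - 4256) = (36 + (1/2)*(-1/25))*(-1231) = (36 - 1/50)*(-1231) = (1799/50)*(-1231) = -2214569/50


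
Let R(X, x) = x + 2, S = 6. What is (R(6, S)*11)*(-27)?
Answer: -2376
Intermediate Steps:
R(X, x) = 2 + x
(R(6, S)*11)*(-27) = ((2 + 6)*11)*(-27) = (8*11)*(-27) = 88*(-27) = -2376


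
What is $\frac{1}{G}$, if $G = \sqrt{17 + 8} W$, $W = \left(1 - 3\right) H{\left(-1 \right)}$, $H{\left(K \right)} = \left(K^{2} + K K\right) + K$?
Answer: $- \frac{1}{10} \approx -0.1$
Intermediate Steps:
$H{\left(K \right)} = K + 2 K^{2}$ ($H{\left(K \right)} = \left(K^{2} + K^{2}\right) + K = 2 K^{2} + K = K + 2 K^{2}$)
$W = -2$ ($W = \left(1 - 3\right) \left(- (1 + 2 \left(-1\right))\right) = \left(1 - 3\right) \left(- (1 - 2)\right) = - 2 \left(\left(-1\right) \left(-1\right)\right) = \left(-2\right) 1 = -2$)
$G = -10$ ($G = \sqrt{17 + 8} \left(-2\right) = \sqrt{25} \left(-2\right) = 5 \left(-2\right) = -10$)
$\frac{1}{G} = \frac{1}{-10} = - \frac{1}{10}$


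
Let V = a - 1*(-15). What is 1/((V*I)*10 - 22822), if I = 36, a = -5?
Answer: -1/19222 ≈ -5.2024e-5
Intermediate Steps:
V = 10 (V = -5 - 1*(-15) = -5 + 15 = 10)
1/((V*I)*10 - 22822) = 1/((10*36)*10 - 22822) = 1/(360*10 - 22822) = 1/(3600 - 22822) = 1/(-19222) = -1/19222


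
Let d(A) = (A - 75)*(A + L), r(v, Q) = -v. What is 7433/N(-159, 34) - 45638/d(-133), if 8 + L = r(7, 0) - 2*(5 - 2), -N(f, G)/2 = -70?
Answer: 591083/11440 ≈ 51.668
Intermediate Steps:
N(f, G) = 140 (N(f, G) = -2*(-70) = 140)
L = -21 (L = -8 + (-1*7 - 2*(5 - 2)) = -8 + (-7 - 2*3) = -8 + (-7 - 1*6) = -8 + (-7 - 6) = -8 - 13 = -21)
d(A) = (-75 + A)*(-21 + A) (d(A) = (A - 75)*(A - 21) = (-75 + A)*(-21 + A))
7433/N(-159, 34) - 45638/d(-133) = 7433/140 - 45638/(1575 + (-133)² - 96*(-133)) = 7433*(1/140) - 45638/(1575 + 17689 + 12768) = 7433/140 - 45638/32032 = 7433/140 - 45638*1/32032 = 7433/140 - 22819/16016 = 591083/11440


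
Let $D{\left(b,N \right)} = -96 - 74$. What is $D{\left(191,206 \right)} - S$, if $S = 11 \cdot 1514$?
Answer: $-16824$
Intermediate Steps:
$D{\left(b,N \right)} = -170$
$S = 16654$
$D{\left(191,206 \right)} - S = -170 - 16654 = -16824$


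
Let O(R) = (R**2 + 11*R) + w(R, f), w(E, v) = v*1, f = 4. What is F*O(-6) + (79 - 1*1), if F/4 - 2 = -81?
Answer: 8294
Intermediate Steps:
F = -316 (F = 8 + 4*(-81) = 8 - 324 = -316)
w(E, v) = v
O(R) = 4 + R**2 + 11*R (O(R) = (R**2 + 11*R) + 4 = 4 + R**2 + 11*R)
F*O(-6) + (79 - 1*1) = -316*(4 + (-6)**2 + 11*(-6)) + (79 - 1*1) = -316*(4 + 36 - 66) + (79 - 1) = -316*(-26) + 78 = 8216 + 78 = 8294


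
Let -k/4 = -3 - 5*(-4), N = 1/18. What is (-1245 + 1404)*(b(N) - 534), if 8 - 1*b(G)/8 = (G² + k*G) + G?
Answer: -1889980/27 ≈ -69999.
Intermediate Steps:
N = 1/18 ≈ 0.055556
k = -68 (k = -4*(-3 - 5*(-4)) = -4*(-3 + 20) = -4*17 = -68)
b(G) = 64 - 8*G² + 536*G (b(G) = 64 - 8*((G² - 68*G) + G) = 64 - 8*(G² - 67*G) = 64 + (-8*G² + 536*G) = 64 - 8*G² + 536*G)
(-1245 + 1404)*(b(N) - 534) = (-1245 + 1404)*((64 - 8*(1/18)² + 536*(1/18)) - 534) = 159*((64 - 8*1/324 + 268/9) - 534) = 159*((64 - 2/81 + 268/9) - 534) = 159*(7594/81 - 534) = 159*(-35660/81) = -1889980/27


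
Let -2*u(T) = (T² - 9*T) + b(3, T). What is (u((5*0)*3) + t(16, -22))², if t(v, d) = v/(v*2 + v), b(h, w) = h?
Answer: 49/36 ≈ 1.3611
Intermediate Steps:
t(v, d) = ⅓ (t(v, d) = v/(2*v + v) = v/((3*v)) = v*(1/(3*v)) = ⅓)
u(T) = -3/2 - T²/2 + 9*T/2 (u(T) = -((T² - 9*T) + 3)/2 = -(3 + T² - 9*T)/2 = -3/2 - T²/2 + 9*T/2)
(u((5*0)*3) + t(16, -22))² = ((-3/2 - ((5*0)*3)²/2 + 9*((5*0)*3)/2) + ⅓)² = ((-3/2 - (0*3)²/2 + 9*(0*3)/2) + ⅓)² = ((-3/2 - ½*0² + (9/2)*0) + ⅓)² = ((-3/2 - ½*0 + 0) + ⅓)² = ((-3/2 + 0 + 0) + ⅓)² = (-3/2 + ⅓)² = (-7/6)² = 49/36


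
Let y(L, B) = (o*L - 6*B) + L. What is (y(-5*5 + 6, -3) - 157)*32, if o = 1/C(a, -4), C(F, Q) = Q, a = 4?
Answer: -4904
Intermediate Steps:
o = -¼ (o = 1/(-4) = -¼ ≈ -0.25000)
y(L, B) = -6*B + 3*L/4 (y(L, B) = (-L/4 - 6*B) + L = (-6*B - L/4) + L = -6*B + 3*L/4)
(y(-5*5 + 6, -3) - 157)*32 = ((-6*(-3) + 3*(-5*5 + 6)/4) - 157)*32 = ((18 + 3*(-25 + 6)/4) - 157)*32 = ((18 + (¾)*(-19)) - 157)*32 = ((18 - 57/4) - 157)*32 = (15/4 - 157)*32 = -613/4*32 = -4904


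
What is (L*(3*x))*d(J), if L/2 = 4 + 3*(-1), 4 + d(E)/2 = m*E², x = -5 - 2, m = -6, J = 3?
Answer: 4872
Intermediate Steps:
x = -7
d(E) = -8 - 12*E² (d(E) = -8 + 2*(-6*E²) = -8 - 12*E²)
L = 2 (L = 2*(4 + 3*(-1)) = 2*(4 - 3) = 2*1 = 2)
(L*(3*x))*d(J) = (2*(3*(-7)))*(-8 - 12*3²) = (2*(-21))*(-8 - 12*9) = -42*(-8 - 108) = -42*(-116) = 4872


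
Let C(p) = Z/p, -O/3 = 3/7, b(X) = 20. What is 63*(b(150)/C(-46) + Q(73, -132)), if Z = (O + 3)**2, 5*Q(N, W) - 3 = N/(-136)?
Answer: -2678039/136 ≈ -19691.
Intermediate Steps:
Q(N, W) = 3/5 - N/680 (Q(N, W) = 3/5 + (N/(-136))/5 = 3/5 + (N*(-1/136))/5 = 3/5 + (-N/136)/5 = 3/5 - N/680)
O = -9/7 ≈ -1.2857
Z = 144/49 (Z = (-9/7 + 3)**2 = (12/7)**2 = 144/49 ≈ 2.9388)
C(p) = 144/(49*p)
63*(b(150)/C(-46) + Q(73, -132)) = 63*(20/(((144/49)/(-46))) + (3/5 - 1/680*73)) = 63*(20/(((144/49)*(-1/46))) + (3/5 - 73/680)) = 63*(20/(-72/1127) + 67/136) = 63*(20*(-1127/72) + 67/136) = 63*(-5635/18 + 67/136) = 63*(-382577/1224) = -2678039/136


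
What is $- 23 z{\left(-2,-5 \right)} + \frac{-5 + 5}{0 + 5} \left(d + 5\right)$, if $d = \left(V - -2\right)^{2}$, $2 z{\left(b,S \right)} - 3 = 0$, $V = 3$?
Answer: $- \frac{69}{2} \approx -34.5$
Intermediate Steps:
$z{\left(b,S \right)} = \frac{3}{2}$ ($z{\left(b,S \right)} = \frac{3}{2} + \frac{1}{2} \cdot 0 = \frac{3}{2} + 0 = \frac{3}{2}$)
$d = 25$ ($d = \left(3 - -2\right)^{2} = \left(3 + \left(-3 + 5\right)\right)^{2} = \left(3 + 2\right)^{2} = 5^{2} = 25$)
$- 23 z{\left(-2,-5 \right)} + \frac{-5 + 5}{0 + 5} \left(d + 5\right) = \left(-23\right) \frac{3}{2} + \frac{-5 + 5}{0 + 5} \left(25 + 5\right) = - \frac{69}{2} + \frac{0}{5} \cdot 30 = - \frac{69}{2} + 0 \cdot \frac{1}{5} \cdot 30 = - \frac{69}{2} + 0 \cdot 30 = - \frac{69}{2} + 0 = - \frac{69}{2}$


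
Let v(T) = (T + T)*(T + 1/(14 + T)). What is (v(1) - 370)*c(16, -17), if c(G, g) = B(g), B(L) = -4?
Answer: 22072/15 ≈ 1471.5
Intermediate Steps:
c(G, g) = -4
v(T) = 2*T*(T + 1/(14 + T)) (v(T) = (2*T)*(T + 1/(14 + T)) = 2*T*(T + 1/(14 + T)))
(v(1) - 370)*c(16, -17) = (2*1*(1 + 1**2 + 14*1)/(14 + 1) - 370)*(-4) = (2*1*(1 + 1 + 14)/15 - 370)*(-4) = (2*1*(1/15)*16 - 370)*(-4) = (32/15 - 370)*(-4) = -5518/15*(-4) = 22072/15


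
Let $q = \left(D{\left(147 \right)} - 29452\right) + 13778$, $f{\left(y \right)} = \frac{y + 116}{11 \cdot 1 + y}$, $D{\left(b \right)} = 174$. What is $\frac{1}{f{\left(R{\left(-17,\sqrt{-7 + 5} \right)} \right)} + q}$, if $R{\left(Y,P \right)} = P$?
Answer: $\frac{- \sqrt{2} + 11 i}{- 170384 i + 15499 \sqrt{2}} \approx -6.4559 \cdot 10^{-5} + 5.0317 \cdot 10^{-9} i$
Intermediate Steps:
$f{\left(y \right)} = \frac{116 + y}{11 + y}$
$q = -15500$ ($q = \left(174 - 29452\right) + 13778 = -29278 + 13778 = -15500$)
$\frac{1}{f{\left(R{\left(-17,\sqrt{-7 + 5} \right)} \right)} + q} = \frac{1}{\frac{116 + \sqrt{-7 + 5}}{11 + \sqrt{-7 + 5}} - 15500} = \frac{1}{\frac{116 + \sqrt{-2}}{11 + \sqrt{-2}} - 15500} = \frac{1}{\frac{116 + i \sqrt{2}}{11 + i \sqrt{2}} - 15500} = \frac{1}{-15500 + \frac{116 + i \sqrt{2}}{11 + i \sqrt{2}}}$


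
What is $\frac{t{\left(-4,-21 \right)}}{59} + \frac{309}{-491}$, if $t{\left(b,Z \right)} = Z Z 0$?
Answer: $- \frac{309}{491} \approx -0.62933$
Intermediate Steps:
$t{\left(b,Z \right)} = 0$ ($t{\left(b,Z \right)} = Z^{2} \cdot 0 = 0$)
$\frac{t{\left(-4,-21 \right)}}{59} + \frac{309}{-491} = \frac{0}{59} + \frac{309}{-491} = 0 \cdot \frac{1}{59} + 309 \left(- \frac{1}{491}\right) = 0 - \frac{309}{491} = - \frac{309}{491}$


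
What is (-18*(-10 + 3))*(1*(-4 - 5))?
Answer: -1134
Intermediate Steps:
(-18*(-10 + 3))*(1*(-4 - 5)) = (-18*(-7))*(1*(-9)) = 126*(-9) = -1134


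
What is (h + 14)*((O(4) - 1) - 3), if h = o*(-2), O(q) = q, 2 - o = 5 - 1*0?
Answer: 0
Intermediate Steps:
o = -3 (o = 2 - (5 - 1*0) = 2 - (5 + 0) = 2 - 1*5 = 2 - 5 = -3)
h = 6 (h = -3*(-2) = 6)
(h + 14)*((O(4) - 1) - 3) = (6 + 14)*((4 - 1) - 3) = 20*(3 - 3) = 20*0 = 0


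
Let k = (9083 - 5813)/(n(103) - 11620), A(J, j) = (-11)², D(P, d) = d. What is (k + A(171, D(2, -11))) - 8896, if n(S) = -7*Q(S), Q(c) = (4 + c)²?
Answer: -805223595/91763 ≈ -8775.0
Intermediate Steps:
A(J, j) = 121
n(S) = -7*(4 + S)²
k = -3270/91763 (k = (9083 - 5813)/(-7*(4 + 103)² - 11620) = 3270/(-7*107² - 11620) = 3270/(-7*11449 - 11620) = 3270/(-80143 - 11620) = 3270/(-91763) = 3270*(-1/91763) = -3270/91763 ≈ -0.035635)
(k + A(171, D(2, -11))) - 8896 = (-3270/91763 + 121) - 8896 = 11100053/91763 - 8896 = -805223595/91763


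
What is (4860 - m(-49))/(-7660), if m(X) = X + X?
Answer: -2479/3830 ≈ -0.64726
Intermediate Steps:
m(X) = 2*X
(4860 - m(-49))/(-7660) = (4860 - 2*(-49))/(-7660) = (4860 - 1*(-98))*(-1/7660) = (4860 + 98)*(-1/7660) = 4958*(-1/7660) = -2479/3830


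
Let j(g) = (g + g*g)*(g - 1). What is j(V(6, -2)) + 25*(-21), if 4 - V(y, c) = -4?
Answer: -21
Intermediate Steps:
V(y, c) = 8 (V(y, c) = 4 - 1*(-4) = 4 + 4 = 8)
j(g) = (-1 + g)*(g + g²) (j(g) = (g + g²)*(-1 + g) = (-1 + g)*(g + g²))
j(V(6, -2)) + 25*(-21) = (8³ - 1*8) + 25*(-21) = (512 - 8) - 525 = 504 - 525 = -21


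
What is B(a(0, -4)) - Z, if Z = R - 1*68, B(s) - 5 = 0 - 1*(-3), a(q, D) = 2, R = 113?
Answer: -37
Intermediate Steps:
B(s) = 8 (B(s) = 5 + (0 - 1*(-3)) = 5 + (0 + 3) = 5 + 3 = 8)
Z = 45 (Z = 113 - 1*68 = 113 - 68 = 45)
B(a(0, -4)) - Z = 8 - 1*45 = 8 - 45 = -37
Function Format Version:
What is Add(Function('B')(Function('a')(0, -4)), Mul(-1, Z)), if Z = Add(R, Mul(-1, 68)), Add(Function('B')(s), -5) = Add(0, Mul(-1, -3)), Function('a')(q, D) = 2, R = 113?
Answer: -37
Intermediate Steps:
Function('B')(s) = 8 (Function('B')(s) = Add(5, Add(0, Mul(-1, -3))) = Add(5, Add(0, 3)) = Add(5, 3) = 8)
Z = 45 (Z = Add(113, Mul(-1, 68)) = Add(113, -68) = 45)
Add(Function('B')(Function('a')(0, -4)), Mul(-1, Z)) = Add(8, Mul(-1, 45)) = Add(8, -45) = -37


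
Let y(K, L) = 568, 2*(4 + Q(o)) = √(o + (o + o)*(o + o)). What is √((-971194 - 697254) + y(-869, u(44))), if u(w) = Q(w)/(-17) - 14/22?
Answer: 6*I*√46330 ≈ 1291.5*I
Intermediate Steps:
Q(o) = -4 + √(o + 4*o²)/2 (Q(o) = -4 + √(o + (o + o)*(o + o))/2 = -4 + √(o + (2*o)*(2*o))/2 = -4 + √(o + 4*o²)/2)
u(w) = -75/187 - √(w*(1 + 4*w))/34 (u(w) = (-4 + √(w*(1 + 4*w))/2)/(-17) - 14/22 = (-4 + √(w*(1 + 4*w))/2)*(-1/17) - 14*1/22 = (4/17 - √(w*(1 + 4*w))/34) - 7/11 = -75/187 - √(w*(1 + 4*w))/34)
√((-971194 - 697254) + y(-869, u(44))) = √((-971194 - 697254) + 568) = √(-1668448 + 568) = √(-1667880) = 6*I*√46330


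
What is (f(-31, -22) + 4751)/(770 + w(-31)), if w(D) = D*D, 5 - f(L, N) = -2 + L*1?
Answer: 4789/1731 ≈ 2.7666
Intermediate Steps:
f(L, N) = 7 - L (f(L, N) = 5 - (-2 + L*1) = 5 - (-2 + L) = 5 + (2 - L) = 7 - L)
w(D) = D²
(f(-31, -22) + 4751)/(770 + w(-31)) = ((7 - 1*(-31)) + 4751)/(770 + (-31)²) = ((7 + 31) + 4751)/(770 + 961) = (38 + 4751)/1731 = 4789*(1/1731) = 4789/1731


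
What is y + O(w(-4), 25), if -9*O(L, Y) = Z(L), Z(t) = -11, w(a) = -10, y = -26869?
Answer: -241810/9 ≈ -26868.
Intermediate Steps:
O(L, Y) = 11/9 (O(L, Y) = -⅑*(-11) = 11/9)
y + O(w(-4), 25) = -26869 + 11/9 = -241810/9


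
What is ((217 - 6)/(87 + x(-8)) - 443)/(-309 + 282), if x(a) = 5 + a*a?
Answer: 68897/4212 ≈ 16.357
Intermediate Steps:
x(a) = 5 + a²
((217 - 6)/(87 + x(-8)) - 443)/(-309 + 282) = ((217 - 6)/(87 + (5 + (-8)²)) - 443)/(-309 + 282) = (211/(87 + (5 + 64)) - 443)/(-27) = (211/(87 + 69) - 443)*(-1/27) = (211/156 - 443)*(-1/27) = -68897/156*(-1/27) = 68897/4212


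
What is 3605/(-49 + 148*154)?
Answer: 515/3249 ≈ 0.15851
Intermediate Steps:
3605/(-49 + 148*154) = 3605/(-49 + 22792) = 3605/22743 = 3605*(1/22743) = 515/3249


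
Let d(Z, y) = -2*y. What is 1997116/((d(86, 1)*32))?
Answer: -499279/16 ≈ -31205.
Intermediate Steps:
1997116/((d(86, 1)*32)) = 1997116/((-2*1*32)) = 1997116/((-2*32)) = 1997116/(-64) = 1997116*(-1/64) = -499279/16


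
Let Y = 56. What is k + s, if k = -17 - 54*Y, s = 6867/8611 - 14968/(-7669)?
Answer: -1840727272/605851 ≈ -3038.3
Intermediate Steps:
s = 1665619/605851 (s = 6867*(1/8611) - 14968*(-1/7669) = 63/79 + 14968/7669 = 1665619/605851 ≈ 2.7492)
k = -3041 (k = -17 - 54*56 = -17 - 3024 = -3041)
k + s = -3041 + 1665619/605851 = -1840727272/605851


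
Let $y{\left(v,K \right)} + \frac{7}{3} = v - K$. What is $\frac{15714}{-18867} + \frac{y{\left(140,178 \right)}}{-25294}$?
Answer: $- \frac{396708947}{477221898} \approx -0.83129$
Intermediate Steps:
$y{\left(v,K \right)} = - \frac{7}{3} + v - K$ ($y{\left(v,K \right)} = - \frac{7}{3} - \left(K - v\right) = - \frac{7}{3} + v - K$)
$\frac{15714}{-18867} + \frac{y{\left(140,178 \right)}}{-25294} = \frac{15714}{-18867} + \frac{- \frac{7}{3} + 140 - 178}{-25294} = 15714 \left(- \frac{1}{18867}\right) + \left(- \frac{7}{3} + 140 - 178\right) \left(- \frac{1}{25294}\right) = - \frac{5238}{6289} - - \frac{121}{75882} = - \frac{5238}{6289} + \frac{121}{75882} = - \frac{396708947}{477221898}$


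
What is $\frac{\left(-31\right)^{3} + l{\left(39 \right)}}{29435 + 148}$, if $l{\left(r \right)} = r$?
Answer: $- \frac{29752}{29583} \approx -1.0057$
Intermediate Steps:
$\frac{\left(-31\right)^{3} + l{\left(39 \right)}}{29435 + 148} = \frac{\left(-31\right)^{3} + 39}{29435 + 148} = \frac{-29791 + 39}{29583} = \left(-29752\right) \frac{1}{29583} = - \frac{29752}{29583}$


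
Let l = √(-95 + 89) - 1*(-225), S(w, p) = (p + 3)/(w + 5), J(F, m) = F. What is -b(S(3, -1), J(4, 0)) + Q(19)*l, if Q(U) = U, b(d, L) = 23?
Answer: 4252 + 19*I*√6 ≈ 4252.0 + 46.54*I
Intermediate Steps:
S(w, p) = (3 + p)/(5 + w)
l = 225 + I*√6 (l = √(-6) + 225 = I*√6 + 225 = 225 + I*√6 ≈ 225.0 + 2.4495*I)
-b(S(3, -1), J(4, 0)) + Q(19)*l = -1*23 + 19*(225 + I*√6) = -23 + (4275 + 19*I*√6) = 4252 + 19*I*√6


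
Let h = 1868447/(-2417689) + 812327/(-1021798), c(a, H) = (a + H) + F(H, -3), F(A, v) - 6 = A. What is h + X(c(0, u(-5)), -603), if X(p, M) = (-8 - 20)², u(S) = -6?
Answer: 1932912461840439/2470389784822 ≈ 782.43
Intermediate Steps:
F(A, v) = 6 + A
c(a, H) = 6 + a + 2*H (c(a, H) = (a + H) + (6 + H) = (H + a) + (6 + H) = 6 + a + 2*H)
X(p, M) = 784 (X(p, M) = (-28)² = 784)
h = -3873129460009/2470389784822 (h = 1868447*(-1/2417689) + 812327*(-1/1021798) = -1868447/2417689 - 812327/1021798 = -3873129460009/2470389784822 ≈ -1.5678)
h + X(c(0, u(-5)), -603) = -3873129460009/2470389784822 + 784 = 1932912461840439/2470389784822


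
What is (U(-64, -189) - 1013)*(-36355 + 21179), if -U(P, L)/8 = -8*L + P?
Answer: 191172072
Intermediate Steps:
U(P, L) = -8*P + 64*L (U(P, L) = -8*(-8*L + P) = -8*(P - 8*L) = -8*P + 64*L)
(U(-64, -189) - 1013)*(-36355 + 21179) = ((-8*(-64) + 64*(-189)) - 1013)*(-36355 + 21179) = ((512 - 12096) - 1013)*(-15176) = (-11584 - 1013)*(-15176) = -12597*(-15176) = 191172072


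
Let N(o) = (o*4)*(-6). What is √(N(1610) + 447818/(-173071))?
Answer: I*√1157483489333318/173071 ≈ 196.58*I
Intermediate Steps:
N(o) = -24*o (N(o) = (4*o)*(-6) = -24*o)
√(N(1610) + 447818/(-173071)) = √(-24*1610 + 447818/(-173071)) = √(-38640 + 447818*(-1/173071)) = √(-38640 - 447818/173071) = √(-6687911258/173071) = I*√1157483489333318/173071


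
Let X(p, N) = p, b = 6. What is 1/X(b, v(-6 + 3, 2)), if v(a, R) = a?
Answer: 1/6 ≈ 0.16667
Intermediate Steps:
1/X(b, v(-6 + 3, 2)) = 1/6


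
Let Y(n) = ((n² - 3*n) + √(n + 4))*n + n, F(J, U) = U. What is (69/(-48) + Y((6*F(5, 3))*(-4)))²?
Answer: 38712882657553/256 + 111995550*I*√17 ≈ 1.5122e+11 + 4.6177e+8*I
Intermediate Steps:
Y(n) = n + n*(n² + √(4 + n) - 3*n) (Y(n) = ((n² - 3*n) + √(4 + n))*n + n = (n² + √(4 + n) - 3*n)*n + n = n*(n² + √(4 + n) - 3*n) + n = n + n*(n² + √(4 + n) - 3*n))
(69/(-48) + Y((6*F(5, 3))*(-4)))² = (69/(-48) + ((6*3)*(-4))*(1 + ((6*3)*(-4))² + √(4 + (6*3)*(-4)) - 3*6*3*(-4)))² = (69*(-1/48) + (18*(-4))*(1 + (18*(-4))² + √(4 + 18*(-4)) - 54*(-4)))² = (-23/16 - 72*(1 + (-72)² + √(4 - 72) - 3*(-72)))² = (-23/16 - 72*(1 + 5184 + √(-68) + 216))² = (-23/16 - 72*(1 + 5184 + 2*I*√17 + 216))² = (-23/16 - 72*(5401 + 2*I*√17))² = (-23/16 + (-388872 - 144*I*√17))² = (-6221975/16 - 144*I*√17)²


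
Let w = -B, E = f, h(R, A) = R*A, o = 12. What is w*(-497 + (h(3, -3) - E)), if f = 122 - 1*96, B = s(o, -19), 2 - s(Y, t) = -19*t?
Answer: -190988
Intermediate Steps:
h(R, A) = A*R
s(Y, t) = 2 + 19*t (s(Y, t) = 2 - (-19)*t = 2 + 19*t)
B = -359 (B = 2 + 19*(-19) = 2 - 361 = -359)
f = 26 (f = 122 - 96 = 26)
E = 26
w = 359 (w = -1*(-359) = 359)
w*(-497 + (h(3, -3) - E)) = 359*(-497 + (-3*3 - 1*26)) = 359*(-497 + (-9 - 26)) = 359*(-497 - 35) = 359*(-532) = -190988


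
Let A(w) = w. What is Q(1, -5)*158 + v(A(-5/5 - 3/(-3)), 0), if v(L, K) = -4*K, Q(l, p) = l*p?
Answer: -790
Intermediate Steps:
Q(1, -5)*158 + v(A(-5/5 - 3/(-3)), 0) = (1*(-5))*158 - 4*0 = -5*158 + 0 = -790 + 0 = -790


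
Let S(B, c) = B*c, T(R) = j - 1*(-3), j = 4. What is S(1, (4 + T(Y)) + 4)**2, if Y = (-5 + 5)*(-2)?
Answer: 225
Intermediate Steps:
Y = 0 (Y = 0*(-2) = 0)
T(R) = 7 (T(R) = 4 - 1*(-3) = 4 + 3 = 7)
S(1, (4 + T(Y)) + 4)**2 = (1*((4 + 7) + 4))**2 = (1*(11 + 4))**2 = (1*15)**2 = 15**2 = 225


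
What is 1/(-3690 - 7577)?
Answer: -1/11267 ≈ -8.8755e-5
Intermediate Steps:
1/(-3690 - 7577) = 1/(-11267) = -1/11267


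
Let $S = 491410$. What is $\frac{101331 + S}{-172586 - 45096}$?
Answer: $- \frac{592741}{217682} \approx -2.723$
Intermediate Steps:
$\frac{101331 + S}{-172586 - 45096} = \frac{101331 + 491410}{-172586 - 45096} = \frac{592741}{-217682} = 592741 \left(- \frac{1}{217682}\right) = - \frac{592741}{217682}$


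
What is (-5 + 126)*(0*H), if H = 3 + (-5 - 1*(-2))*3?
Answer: 0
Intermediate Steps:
H = -6 (H = 3 + (-5 + 2)*3 = 3 - 3*3 = 3 - 9 = -6)
(-5 + 126)*(0*H) = (-5 + 126)*(0*(-6)) = 121*0 = 0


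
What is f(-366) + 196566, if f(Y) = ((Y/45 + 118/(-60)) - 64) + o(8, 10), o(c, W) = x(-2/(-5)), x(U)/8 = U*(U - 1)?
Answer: 9824499/50 ≈ 1.9649e+5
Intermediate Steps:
x(U) = 8*U*(-1 + U) (x(U) = 8*(U*(U - 1)) = 8*(U*(-1 + U)) = 8*U*(-1 + U))
o(c, W) = -48/25 (o(c, W) = 8*(-2/(-5))*(-1 - 2/(-5)) = 8*(-2*(-⅕))*(-1 - 2*(-⅕)) = 8*(⅖)*(-1 + ⅖) = 8*(⅖)*(-⅗) = -48/25)
f(Y) = -10183/150 + Y/45 (f(Y) = ((Y/45 + 118/(-60)) - 64) - 48/25 = ((Y*(1/45) + 118*(-1/60)) - 64) - 48/25 = ((Y/45 - 59/30) - 64) - 48/25 = ((-59/30 + Y/45) - 64) - 48/25 = (-1979/30 + Y/45) - 48/25 = -10183/150 + Y/45)
f(-366) + 196566 = (-10183/150 + (1/45)*(-366)) + 196566 = (-10183/150 - 122/15) + 196566 = -3801/50 + 196566 = 9824499/50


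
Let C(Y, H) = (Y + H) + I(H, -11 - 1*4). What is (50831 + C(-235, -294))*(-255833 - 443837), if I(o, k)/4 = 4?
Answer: -35205995060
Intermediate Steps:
I(o, k) = 16 (I(o, k) = 4*4 = 16)
C(Y, H) = 16 + H + Y (C(Y, H) = (Y + H) + 16 = (H + Y) + 16 = 16 + H + Y)
(50831 + C(-235, -294))*(-255833 - 443837) = (50831 + (16 - 294 - 235))*(-255833 - 443837) = (50831 - 513)*(-699670) = 50318*(-699670) = -35205995060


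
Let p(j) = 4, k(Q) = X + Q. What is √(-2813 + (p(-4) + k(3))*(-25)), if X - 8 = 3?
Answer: I*√3263 ≈ 57.123*I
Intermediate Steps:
X = 11 (X = 8 + 3 = 11)
k(Q) = 11 + Q
√(-2813 + (p(-4) + k(3))*(-25)) = √(-2813 + (4 + (11 + 3))*(-25)) = √(-2813 + (4 + 14)*(-25)) = √(-2813 + 18*(-25)) = √(-2813 - 450) = √(-3263) = I*√3263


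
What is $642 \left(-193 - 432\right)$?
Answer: $-401250$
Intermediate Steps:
$642 \left(-193 - 432\right) = 642 \left(-625\right) = -401250$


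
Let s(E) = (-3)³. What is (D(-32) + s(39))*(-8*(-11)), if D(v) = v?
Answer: -5192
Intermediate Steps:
s(E) = -27
(D(-32) + s(39))*(-8*(-11)) = (-32 - 27)*(-8*(-11)) = -59*88 = -5192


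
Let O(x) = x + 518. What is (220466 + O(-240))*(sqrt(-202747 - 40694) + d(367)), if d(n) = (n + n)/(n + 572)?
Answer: 162026096/939 + 662232*I*sqrt(27049) ≈ 1.7255e+5 + 1.0891e+8*I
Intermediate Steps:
O(x) = 518 + x
d(n) = 2*n/(572 + n) (d(n) = (2*n)/(572 + n) = 2*n/(572 + n))
(220466 + O(-240))*(sqrt(-202747 - 40694) + d(367)) = (220466 + (518 - 240))*(sqrt(-202747 - 40694) + 2*367/(572 + 367)) = (220466 + 278)*(sqrt(-243441) + 2*367/939) = 220744*(3*I*sqrt(27049) + 2*367*(1/939)) = 220744*(3*I*sqrt(27049) + 734/939) = 220744*(734/939 + 3*I*sqrt(27049)) = 162026096/939 + 662232*I*sqrt(27049)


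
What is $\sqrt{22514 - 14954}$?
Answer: $6 \sqrt{210} \approx 86.948$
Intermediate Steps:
$\sqrt{22514 - 14954} = \sqrt{7560} = 6 \sqrt{210}$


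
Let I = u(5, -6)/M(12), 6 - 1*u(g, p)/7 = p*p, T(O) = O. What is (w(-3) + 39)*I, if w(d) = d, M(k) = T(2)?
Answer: -3780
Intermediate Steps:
u(g, p) = 42 - 7*p**2 (u(g, p) = 42 - 7*p*p = 42 - 7*p**2)
M(k) = 2
I = -105 (I = (42 - 7*(-6)**2)/2 = (42 - 7*36)*(1/2) = (42 - 252)*(1/2) = -210*1/2 = -105)
(w(-3) + 39)*I = (-3 + 39)*(-105) = 36*(-105) = -3780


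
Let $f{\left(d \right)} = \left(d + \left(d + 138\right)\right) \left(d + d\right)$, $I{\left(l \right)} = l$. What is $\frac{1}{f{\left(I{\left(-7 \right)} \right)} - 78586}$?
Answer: $- \frac{1}{80322} \approx -1.245 \cdot 10^{-5}$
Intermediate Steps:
$f{\left(d \right)} = 2 d \left(138 + 2 d\right)$ ($f{\left(d \right)} = \left(d + \left(138 + d\right)\right) 2 d = \left(138 + 2 d\right) 2 d = 2 d \left(138 + 2 d\right)$)
$\frac{1}{f{\left(I{\left(-7 \right)} \right)} - 78586} = \frac{1}{4 \left(-7\right) \left(69 - 7\right) - 78586} = \frac{1}{4 \left(-7\right) 62 - 78586} = \frac{1}{-1736 - 78586} = \frac{1}{-80322} = - \frac{1}{80322}$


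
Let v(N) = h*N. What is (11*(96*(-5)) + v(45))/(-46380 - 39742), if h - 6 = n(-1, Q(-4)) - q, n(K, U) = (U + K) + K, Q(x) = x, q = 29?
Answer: 6585/86122 ≈ 0.076461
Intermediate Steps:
n(K, U) = U + 2*K (n(K, U) = (K + U) + K = U + 2*K)
h = -29 (h = 6 + ((-4 + 2*(-1)) - 1*29) = 6 + ((-4 - 2) - 29) = 6 + (-6 - 29) = 6 - 35 = -29)
v(N) = -29*N
(11*(96*(-5)) + v(45))/(-46380 - 39742) = (11*(96*(-5)) - 29*45)/(-46380 - 39742) = (11*(-480) - 1305)/(-86122) = (-5280 - 1305)*(-1/86122) = -6585*(-1/86122) = 6585/86122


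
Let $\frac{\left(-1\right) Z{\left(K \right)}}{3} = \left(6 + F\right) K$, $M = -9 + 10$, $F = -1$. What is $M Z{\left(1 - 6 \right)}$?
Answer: $75$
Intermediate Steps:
$M = 1$
$Z{\left(K \right)} = - 15 K$ ($Z{\left(K \right)} = - 3 \left(6 - 1\right) K = - 3 \cdot 5 K = - 15 K$)
$M Z{\left(1 - 6 \right)} = 1 \left(- 15 \left(1 - 6\right)\right) = 1 \left(\left(-15\right) \left(-5\right)\right) = 1 \cdot 75 = 75$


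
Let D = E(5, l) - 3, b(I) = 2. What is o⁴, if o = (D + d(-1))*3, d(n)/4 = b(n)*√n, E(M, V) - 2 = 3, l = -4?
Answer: 208656 - 311040*I ≈ 2.0866e+5 - 3.1104e+5*I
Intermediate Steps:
E(M, V) = 5 (E(M, V) = 2 + 3 = 5)
d(n) = 8*√n (d(n) = 4*(2*√n) = 8*√n)
D = 2 (D = 5 - 3 = 2)
o = 6 + 24*I (o = (2 + 8*√(-1))*3 = (2 + 8*I)*3 = 6 + 24*I ≈ 6.0 + 24.0*I)
o⁴ = (6 + 24*I)⁴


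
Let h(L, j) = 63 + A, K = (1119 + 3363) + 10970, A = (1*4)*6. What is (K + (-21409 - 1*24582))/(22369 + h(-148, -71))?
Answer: -30539/22456 ≈ -1.3599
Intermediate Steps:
A = 24 (A = 4*6 = 24)
K = 15452 (K = 4482 + 10970 = 15452)
h(L, j) = 87 (h(L, j) = 63 + 24 = 87)
(K + (-21409 - 1*24582))/(22369 + h(-148, -71)) = (15452 + (-21409 - 1*24582))/(22369 + 87) = (15452 + (-21409 - 24582))/22456 = (15452 - 45991)*(1/22456) = -30539*1/22456 = -30539/22456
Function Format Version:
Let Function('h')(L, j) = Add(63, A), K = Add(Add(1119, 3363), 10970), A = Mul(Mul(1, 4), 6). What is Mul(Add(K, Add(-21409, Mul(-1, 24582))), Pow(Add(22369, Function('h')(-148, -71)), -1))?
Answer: Rational(-30539, 22456) ≈ -1.3599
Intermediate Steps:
A = 24 (A = Mul(4, 6) = 24)
K = 15452 (K = Add(4482, 10970) = 15452)
Function('h')(L, j) = 87 (Function('h')(L, j) = Add(63, 24) = 87)
Mul(Add(K, Add(-21409, Mul(-1, 24582))), Pow(Add(22369, Function('h')(-148, -71)), -1)) = Mul(Add(15452, Add(-21409, Mul(-1, 24582))), Pow(Add(22369, 87), -1)) = Mul(Add(15452, Add(-21409, -24582)), Pow(22456, -1)) = Mul(Add(15452, -45991), Rational(1, 22456)) = Mul(-30539, Rational(1, 22456)) = Rational(-30539, 22456)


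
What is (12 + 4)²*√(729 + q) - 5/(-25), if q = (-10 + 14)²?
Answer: ⅕ + 256*√745 ≈ 6987.6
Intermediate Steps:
q = 16 (q = 4² = 16)
(12 + 4)²*√(729 + q) - 5/(-25) = (12 + 4)²*√(729 + 16) - 5/(-25) = 16²*√745 - 1/25*(-5) = 256*√745 + ⅕ = ⅕ + 256*√745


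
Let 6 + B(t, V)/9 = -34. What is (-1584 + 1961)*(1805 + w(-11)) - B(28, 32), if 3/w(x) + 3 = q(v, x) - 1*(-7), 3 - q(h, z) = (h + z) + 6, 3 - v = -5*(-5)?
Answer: 23149861/34 ≈ 6.8088e+5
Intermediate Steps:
v = -22 (v = 3 - (-5)*(-5) = 3 - 1*25 = 3 - 25 = -22)
B(t, V) = -360 (B(t, V) = -54 + 9*(-34) = -54 - 306 = -360)
q(h, z) = -3 - h - z (q(h, z) = 3 - ((h + z) + 6) = 3 - (6 + h + z) = 3 + (-6 - h - z) = -3 - h - z)
w(x) = 3/(23 - x) (w(x) = 3/(-3 + ((-3 - 1*(-22) - x) - 1*(-7))) = 3/(-3 + ((-3 + 22 - x) + 7)) = 3/(-3 + ((19 - x) + 7)) = 3/(-3 + (26 - x)) = 3/(23 - x))
(-1584 + 1961)*(1805 + w(-11)) - B(28, 32) = (-1584 + 1961)*(1805 - 3/(-23 - 11)) - 1*(-360) = 377*(1805 - 3/(-34)) + 360 = 377*(1805 - 3*(-1/34)) + 360 = 377*(1805 + 3/34) + 360 = 377*(61373/34) + 360 = 23137621/34 + 360 = 23149861/34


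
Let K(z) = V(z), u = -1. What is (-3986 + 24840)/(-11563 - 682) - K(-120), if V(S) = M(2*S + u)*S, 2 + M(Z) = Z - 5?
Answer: -364432054/12245 ≈ -29762.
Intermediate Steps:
M(Z) = -7 + Z (M(Z) = -2 + (Z - 5) = -2 + (-5 + Z) = -7 + Z)
V(S) = S*(-8 + 2*S) (V(S) = (-7 + (2*S - 1))*S = (-7 + (-1 + 2*S))*S = (-8 + 2*S)*S = S*(-8 + 2*S))
K(z) = 2*z*(-4 + z)
(-3986 + 24840)/(-11563 - 682) - K(-120) = (-3986 + 24840)/(-11563 - 682) - 2*(-120)*(-4 - 120) = 20854/(-12245) - 2*(-120)*(-124) = 20854*(-1/12245) - 1*29760 = -20854/12245 - 29760 = -364432054/12245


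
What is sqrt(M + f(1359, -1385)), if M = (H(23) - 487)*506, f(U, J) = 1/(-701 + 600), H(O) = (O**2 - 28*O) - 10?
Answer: I*sqrt(3158964173)/101 ≈ 556.48*I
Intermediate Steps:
H(O) = -10 + O**2 - 28*O
f(U, J) = -1/101 (f(U, J) = 1/(-101) = -1/101)
M = -309672 (M = ((-10 + 23**2 - 28*23) - 487)*506 = ((-10 + 529 - 644) - 487)*506 = (-125 - 487)*506 = -612*506 = -309672)
sqrt(M + f(1359, -1385)) = sqrt(-309672 - 1/101) = sqrt(-31276873/101) = I*sqrt(3158964173)/101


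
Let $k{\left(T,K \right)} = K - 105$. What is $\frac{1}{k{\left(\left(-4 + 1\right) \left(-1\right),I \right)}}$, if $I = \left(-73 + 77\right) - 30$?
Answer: $- \frac{1}{131} \approx -0.0076336$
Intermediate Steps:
$I = -26$ ($I = 4 - 30 = -26$)
$k{\left(T,K \right)} = -105 + K$ ($k{\left(T,K \right)} = K - 105 = -105 + K$)
$\frac{1}{k{\left(\left(-4 + 1\right) \left(-1\right),I \right)}} = \frac{1}{-105 - 26} = \frac{1}{-131} = - \frac{1}{131}$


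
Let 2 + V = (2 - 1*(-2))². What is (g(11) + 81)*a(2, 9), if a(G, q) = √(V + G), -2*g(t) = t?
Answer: 302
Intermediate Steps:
g(t) = -t/2
V = 14 (V = -2 + (2 - 1*(-2))² = -2 + (2 + 2)² = -2 + 4² = -2 + 16 = 14)
a(G, q) = √(14 + G)
(g(11) + 81)*a(2, 9) = (-½*11 + 81)*√(14 + 2) = (-11/2 + 81)*√16 = (151/2)*4 = 302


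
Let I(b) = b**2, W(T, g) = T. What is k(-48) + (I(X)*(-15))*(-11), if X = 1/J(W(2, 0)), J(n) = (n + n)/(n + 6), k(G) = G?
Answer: 612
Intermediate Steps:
J(n) = 2*n/(6 + n) (J(n) = (2*n)/(6 + n) = 2*n/(6 + n))
X = 2 (X = 1/(2*2/(6 + 2)) = 1/(2*2/8) = 1/(2*2*(1/8)) = 1/(1/2) = 2)
k(-48) + (I(X)*(-15))*(-11) = -48 + (2**2*(-15))*(-11) = -48 + (4*(-15))*(-11) = -48 - 60*(-11) = -48 + 660 = 612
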